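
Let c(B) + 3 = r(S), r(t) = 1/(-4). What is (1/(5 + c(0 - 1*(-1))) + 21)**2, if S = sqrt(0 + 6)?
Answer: 22801/49 ≈ 465.33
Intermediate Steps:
S = sqrt(6) ≈ 2.4495
r(t) = -1/4
c(B) = -13/4 (c(B) = -3 - 1/4 = -13/4)
(1/(5 + c(0 - 1*(-1))) + 21)**2 = (1/(5 - 13/4) + 21)**2 = (1/(7/4) + 21)**2 = (4/7 + 21)**2 = (151/7)**2 = 22801/49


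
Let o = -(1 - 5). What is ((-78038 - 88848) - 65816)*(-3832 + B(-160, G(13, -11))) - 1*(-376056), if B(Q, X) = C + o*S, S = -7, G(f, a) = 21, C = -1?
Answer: 898838478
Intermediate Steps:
o = 4 (o = -1*(-4) = 4)
B(Q, X) = -29 (B(Q, X) = -1 + 4*(-7) = -1 - 28 = -29)
((-78038 - 88848) - 65816)*(-3832 + B(-160, G(13, -11))) - 1*(-376056) = ((-78038 - 88848) - 65816)*(-3832 - 29) - 1*(-376056) = (-166886 - 65816)*(-3861) + 376056 = -232702*(-3861) + 376056 = 898462422 + 376056 = 898838478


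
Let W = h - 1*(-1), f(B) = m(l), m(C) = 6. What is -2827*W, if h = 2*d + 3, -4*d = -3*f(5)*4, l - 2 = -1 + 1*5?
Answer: -113080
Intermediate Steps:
l = 6 (l = 2 + (-1 + 1*5) = 2 + (-1 + 5) = 2 + 4 = 6)
f(B) = 6
d = 18 (d = -(-3*6)*4/4 = -(-9)*4/2 = -¼*(-72) = 18)
h = 39 (h = 2*18 + 3 = 36 + 3 = 39)
W = 40 (W = 39 - 1*(-1) = 39 + 1 = 40)
-2827*W = -2827*40 = -113080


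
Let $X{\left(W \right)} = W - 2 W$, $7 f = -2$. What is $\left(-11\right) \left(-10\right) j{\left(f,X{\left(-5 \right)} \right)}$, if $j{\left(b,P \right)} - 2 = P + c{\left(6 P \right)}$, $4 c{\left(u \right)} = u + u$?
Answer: $2420$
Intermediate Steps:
$f = - \frac{2}{7}$ ($f = \frac{1}{7} \left(-2\right) = - \frac{2}{7} \approx -0.28571$)
$c{\left(u \right)} = \frac{u}{2}$ ($c{\left(u \right)} = \frac{u + u}{4} = \frac{2 u}{4} = \frac{u}{2}$)
$X{\left(W \right)} = - W$
$j{\left(b,P \right)} = 2 + 4 P$ ($j{\left(b,P \right)} = 2 + \left(P + \frac{6 P}{2}\right) = 2 + \left(P + 3 P\right) = 2 + 4 P$)
$\left(-11\right) \left(-10\right) j{\left(f,X{\left(-5 \right)} \right)} = \left(-11\right) \left(-10\right) \left(2 + 4 \left(\left(-1\right) \left(-5\right)\right)\right) = 110 \left(2 + 4 \cdot 5\right) = 110 \left(2 + 20\right) = 110 \cdot 22 = 2420$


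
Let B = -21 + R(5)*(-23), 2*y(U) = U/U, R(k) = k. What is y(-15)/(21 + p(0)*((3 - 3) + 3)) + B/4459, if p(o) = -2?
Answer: 379/133770 ≈ 0.0028332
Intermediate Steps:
y(U) = 1/2 (y(U) = (U/U)/2 = (1/2)*1 = 1/2)
B = -136 (B = -21 + 5*(-23) = -21 - 115 = -136)
y(-15)/(21 + p(0)*((3 - 3) + 3)) + B/4459 = 1/(2*(21 - 2*((3 - 3) + 3))) - 136/4459 = 1/(2*(21 - 2*(0 + 3))) - 136*1/4459 = 1/(2*(21 - 2*3)) - 136/4459 = 1/(2*(21 - 6)) - 136/4459 = (1/2)/15 - 136/4459 = (1/2)*(1/15) - 136/4459 = 1/30 - 136/4459 = 379/133770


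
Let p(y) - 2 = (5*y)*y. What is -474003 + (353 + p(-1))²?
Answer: -344403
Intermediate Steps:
p(y) = 2 + 5*y² (p(y) = 2 + (5*y)*y = 2 + 5*y²)
-474003 + (353 + p(-1))² = -474003 + (353 + (2 + 5*(-1)²))² = -474003 + (353 + (2 + 5*1))² = -474003 + (353 + (2 + 5))² = -474003 + (353 + 7)² = -474003 + 360² = -474003 + 129600 = -344403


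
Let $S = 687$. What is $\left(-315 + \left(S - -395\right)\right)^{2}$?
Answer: $588289$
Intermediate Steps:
$\left(-315 + \left(S - -395\right)\right)^{2} = \left(-315 + \left(687 - -395\right)\right)^{2} = \left(-315 + \left(687 + 395\right)\right)^{2} = \left(-315 + 1082\right)^{2} = 767^{2} = 588289$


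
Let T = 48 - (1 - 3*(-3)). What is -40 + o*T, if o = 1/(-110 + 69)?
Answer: -1678/41 ≈ -40.927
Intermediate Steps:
o = -1/41 (o = 1/(-41) = -1/41 ≈ -0.024390)
T = 38 (T = 48 - (1 + 9) = 48 - 1*10 = 48 - 10 = 38)
-40 + o*T = -40 - 1/41*38 = -40 - 38/41 = -1678/41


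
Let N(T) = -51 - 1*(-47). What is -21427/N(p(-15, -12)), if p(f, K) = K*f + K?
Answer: 21427/4 ≈ 5356.8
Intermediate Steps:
p(f, K) = K + K*f
N(T) = -4 (N(T) = -51 + 47 = -4)
-21427/N(p(-15, -12)) = -21427/(-4) = -21427*(-¼) = 21427/4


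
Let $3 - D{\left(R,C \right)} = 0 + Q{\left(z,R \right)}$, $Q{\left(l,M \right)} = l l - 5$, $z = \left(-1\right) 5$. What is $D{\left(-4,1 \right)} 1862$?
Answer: $-31654$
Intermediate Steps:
$z = -5$
$Q{\left(l,M \right)} = -5 + l^{2}$ ($Q{\left(l,M \right)} = l^{2} - 5 = -5 + l^{2}$)
$D{\left(R,C \right)} = -17$ ($D{\left(R,C \right)} = 3 - \left(0 - \left(5 - \left(-5\right)^{2}\right)\right) = 3 - \left(0 + \left(-5 + 25\right)\right) = 3 - \left(0 + 20\right) = 3 - 20 = -17$)
$D{\left(-4,1 \right)} 1862 = \left(-17\right) 1862 = -31654$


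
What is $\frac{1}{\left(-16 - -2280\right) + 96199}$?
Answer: $\frac{1}{98463} \approx 1.0156 \cdot 10^{-5}$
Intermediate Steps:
$\frac{1}{\left(-16 - -2280\right) + 96199} = \frac{1}{\left(-16 + 2280\right) + 96199} = \frac{1}{2264 + 96199} = \frac{1}{98463}$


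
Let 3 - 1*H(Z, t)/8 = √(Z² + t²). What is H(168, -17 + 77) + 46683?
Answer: 46707 - 96*√221 ≈ 45280.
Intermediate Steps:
H(Z, t) = 24 - 8*√(Z² + t²)
H(168, -17 + 77) + 46683 = (24 - 8*√(168² + (-17 + 77)²)) + 46683 = (24 - 8*√(28224 + 60²)) + 46683 = (24 - 8*√(28224 + 3600)) + 46683 = (24 - 96*√221) + 46683 = 46707 - 96*√221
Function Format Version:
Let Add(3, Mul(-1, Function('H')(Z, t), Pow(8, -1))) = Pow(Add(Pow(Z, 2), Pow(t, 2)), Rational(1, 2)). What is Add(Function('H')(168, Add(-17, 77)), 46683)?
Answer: Add(46707, Mul(-96, Pow(221, Rational(1, 2)))) ≈ 45280.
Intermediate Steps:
Function('H')(Z, t) = Add(24, Mul(-8, Pow(Add(Pow(Z, 2), Pow(t, 2)), Rational(1, 2))))
Add(Function('H')(168, Add(-17, 77)), 46683) = Add(Add(24, Mul(-8, Pow(Add(Pow(168, 2), Pow(Add(-17, 77), 2)), Rational(1, 2)))), 46683) = Add(Add(24, Mul(-8, Pow(Add(28224, Pow(60, 2)), Rational(1, 2)))), 46683) = Add(Add(24, Mul(-8, Pow(Add(28224, 3600), Rational(1, 2)))), 46683) = Add(Add(24, Mul(-8, Pow(31824, Rational(1, 2)))), 46683) = Add(Add(24, Mul(-8, Mul(12, Pow(221, Rational(1, 2))))), 46683) = Add(Add(24, Mul(-96, Pow(221, Rational(1, 2)))), 46683) = Add(46707, Mul(-96, Pow(221, Rational(1, 2))))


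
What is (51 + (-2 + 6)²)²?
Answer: 4489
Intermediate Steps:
(51 + (-2 + 6)²)² = (51 + 4²)² = (51 + 16)² = 67² = 4489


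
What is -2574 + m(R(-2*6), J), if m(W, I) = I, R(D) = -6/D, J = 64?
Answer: -2510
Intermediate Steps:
-2574 + m(R(-2*6), J) = -2574 + 64 = -2510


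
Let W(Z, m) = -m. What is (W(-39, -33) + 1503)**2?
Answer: 2359296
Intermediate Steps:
(W(-39, -33) + 1503)**2 = (-1*(-33) + 1503)**2 = (33 + 1503)**2 = 1536**2 = 2359296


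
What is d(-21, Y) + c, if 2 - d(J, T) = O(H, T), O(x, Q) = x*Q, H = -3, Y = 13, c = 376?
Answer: 417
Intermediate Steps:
O(x, Q) = Q*x
d(J, T) = 2 + 3*T (d(J, T) = 2 - T*(-3) = 2 - (-3)*T = 2 + 3*T)
d(-21, Y) + c = (2 + 3*13) + 376 = (2 + 39) + 376 = 41 + 376 = 417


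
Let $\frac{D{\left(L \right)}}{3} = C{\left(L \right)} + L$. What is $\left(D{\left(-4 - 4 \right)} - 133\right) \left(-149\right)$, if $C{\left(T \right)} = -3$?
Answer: $24734$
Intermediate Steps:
$D{\left(L \right)} = -9 + 3 L$ ($D{\left(L \right)} = 3 \left(-3 + L\right) = -9 + 3 L$)
$\left(D{\left(-4 - 4 \right)} - 133\right) \left(-149\right) = \left(\left(-9 + 3 \left(-4 - 4\right)\right) - 133\right) \left(-149\right) = \left(\left(-9 + 3 \left(-8\right)\right) - 133\right) \left(-149\right) = \left(\left(-9 - 24\right) - 133\right) \left(-149\right) = \left(-33 - 133\right) \left(-149\right) = \left(-166\right) \left(-149\right) = 24734$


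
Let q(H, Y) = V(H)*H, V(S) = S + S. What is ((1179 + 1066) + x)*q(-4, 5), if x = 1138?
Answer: 108256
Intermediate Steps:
V(S) = 2*S
q(H, Y) = 2*H² (q(H, Y) = (2*H)*H = 2*H²)
((1179 + 1066) + x)*q(-4, 5) = ((1179 + 1066) + 1138)*(2*(-4)²) = (2245 + 1138)*(2*16) = 3383*32 = 108256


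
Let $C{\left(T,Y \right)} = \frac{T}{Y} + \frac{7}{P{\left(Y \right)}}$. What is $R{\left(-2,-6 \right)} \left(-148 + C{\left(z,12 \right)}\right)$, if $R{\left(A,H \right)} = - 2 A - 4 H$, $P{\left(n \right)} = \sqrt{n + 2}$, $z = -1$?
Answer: $- \frac{12439}{3} + 14 \sqrt{14} \approx -4093.9$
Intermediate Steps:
$P{\left(n \right)} = \sqrt{2 + n}$
$C{\left(T,Y \right)} = \frac{7}{\sqrt{2 + Y}} + \frac{T}{Y}$ ($C{\left(T,Y \right)} = \frac{T}{Y} + \frac{7}{\sqrt{2 + Y}} = \frac{7}{\sqrt{2 + Y}} + \frac{T}{Y}$)
$R{\left(A,H \right)} = - 4 H - 2 A$
$R{\left(-2,-6 \right)} \left(-148 + C{\left(z,12 \right)}\right) = \left(\left(-4\right) \left(-6\right) - -4\right) \left(-148 + \left(\frac{7}{\sqrt{2 + 12}} - \frac{1}{12}\right)\right) = \left(24 + 4\right) \left(-148 + \left(\frac{7}{\sqrt{14}} - \frac{1}{12}\right)\right) = 28 \left(-148 - \left(\frac{1}{12} - 7 \frac{\sqrt{14}}{14}\right)\right) = 28 \left(-148 - \left(\frac{1}{12} - \frac{\sqrt{14}}{2}\right)\right) = 28 \left(- \frac{1777}{12} + \frac{\sqrt{14}}{2}\right) = - \frac{12439}{3} + 14 \sqrt{14}$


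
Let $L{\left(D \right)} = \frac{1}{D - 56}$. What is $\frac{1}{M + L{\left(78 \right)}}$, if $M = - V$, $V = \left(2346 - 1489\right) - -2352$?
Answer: $- \frac{22}{70597} \approx -0.00031163$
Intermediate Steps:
$V = 3209$ ($V = \left(2346 - 1489\right) + 2352 = 857 + 2352 = 3209$)
$L{\left(D \right)} = \frac{1}{-56 + D}$
$M = -3209$ ($M = \left(-1\right) 3209 = -3209$)
$\frac{1}{M + L{\left(78 \right)}} = \frac{1}{-3209 + \frac{1}{-56 + 78}} = \frac{1}{-3209 + \frac{1}{22}} = \frac{1}{- \frac{70597}{22}} = - \frac{22}{70597}$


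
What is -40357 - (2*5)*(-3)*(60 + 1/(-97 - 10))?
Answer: -4125629/107 ≈ -38557.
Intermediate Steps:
-40357 - (2*5)*(-3)*(60 + 1/(-97 - 10)) = -40357 - 10*(-3)*(60 + 1/(-107)) = -40357 - (-30)*(60 - 1/107) = -40357 - (-30)*6419/107 = -40357 - 1*(-192570/107) = -40357 + 192570/107 = -4125629/107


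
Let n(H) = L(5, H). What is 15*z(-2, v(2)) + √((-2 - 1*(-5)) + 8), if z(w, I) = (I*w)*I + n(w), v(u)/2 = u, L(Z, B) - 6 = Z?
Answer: -315 + √11 ≈ -311.68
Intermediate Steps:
L(Z, B) = 6 + Z
v(u) = 2*u
n(H) = 11 (n(H) = 6 + 5 = 11)
z(w, I) = 11 + w*I² (z(w, I) = (I*w)*I + 11 = w*I² + 11 = 11 + w*I²)
15*z(-2, v(2)) + √((-2 - 1*(-5)) + 8) = 15*(11 - 2*(2*2)²) + √((-2 - 1*(-5)) + 8) = 15*(11 - 2*4²) + √((-2 + 5) + 8) = 15*(11 - 2*16) + √(3 + 8) = 15*(11 - 32) + √11 = 15*(-21) + √11 = -315 + √11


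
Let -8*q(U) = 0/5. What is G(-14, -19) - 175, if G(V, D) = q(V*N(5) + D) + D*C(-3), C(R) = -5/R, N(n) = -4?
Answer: -620/3 ≈ -206.67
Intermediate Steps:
q(U) = 0 (q(U) = -0/5 = -⅛*0 = 0)
G(V, D) = 5*D/3 (G(V, D) = 0 + D*(-5/(-3)) = 0 + D*(-5*(-⅓)) = 0 + D*(5/3) = 0 + 5*D/3 = 5*D/3)
G(-14, -19) - 175 = (5/3)*(-19) - 175 = -95/3 - 175 = -620/3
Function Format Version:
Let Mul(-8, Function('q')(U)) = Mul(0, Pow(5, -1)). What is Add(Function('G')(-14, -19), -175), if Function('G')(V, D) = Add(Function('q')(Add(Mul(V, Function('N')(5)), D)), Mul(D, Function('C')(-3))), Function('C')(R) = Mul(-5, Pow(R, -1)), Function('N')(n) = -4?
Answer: Rational(-620, 3) ≈ -206.67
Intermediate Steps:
Function('q')(U) = 0 (Function('q')(U) = Mul(Rational(-1, 8), Mul(0, Pow(5, -1))) = Mul(Rational(-1, 8), Mul(0, Rational(1, 5))) = Mul(Rational(-1, 8), 0) = 0)
Function('G')(V, D) = Mul(Rational(5, 3), D) (Function('G')(V, D) = Add(0, Mul(D, Mul(-5, Pow(-3, -1)))) = Add(0, Mul(D, Mul(-5, Rational(-1, 3)))) = Add(0, Mul(D, Rational(5, 3))) = Add(0, Mul(Rational(5, 3), D)) = Mul(Rational(5, 3), D))
Add(Function('G')(-14, -19), -175) = Add(Mul(Rational(5, 3), -19), -175) = Add(Rational(-95, 3), -175) = Rational(-620, 3)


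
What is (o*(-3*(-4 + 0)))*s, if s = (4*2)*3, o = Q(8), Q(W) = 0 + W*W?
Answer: 18432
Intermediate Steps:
Q(W) = W² (Q(W) = 0 + W² = W²)
o = 64 (o = 8² = 64)
s = 24 (s = 8*3 = 24)
(o*(-3*(-4 + 0)))*s = (64*(-3*(-4 + 0)))*24 = (64*(-3*(-4)))*24 = (64*12)*24 = 768*24 = 18432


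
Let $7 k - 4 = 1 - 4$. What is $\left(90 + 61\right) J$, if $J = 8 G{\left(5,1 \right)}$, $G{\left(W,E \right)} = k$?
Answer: $\frac{1208}{7} \approx 172.57$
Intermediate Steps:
$k = \frac{1}{7}$ ($k = \frac{4}{7} + \frac{1 - 4}{7} = \frac{4}{7} + \frac{1}{7} \left(-3\right) = \frac{4}{7} - \frac{3}{7} = \frac{1}{7} \approx 0.14286$)
$G{\left(W,E \right)} = \frac{1}{7}$
$J = \frac{8}{7}$ ($J = 8 \cdot \frac{1}{7} = \frac{8}{7} \approx 1.1429$)
$\left(90 + 61\right) J = \left(90 + 61\right) \frac{8}{7} = 151 \cdot \frac{8}{7} = \frac{1208}{7}$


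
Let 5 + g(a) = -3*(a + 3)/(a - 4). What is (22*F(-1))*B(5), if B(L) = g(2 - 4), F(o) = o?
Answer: 99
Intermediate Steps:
g(a) = -5 - 3*(3 + a)/(-4 + a) (g(a) = -5 - 3*(a + 3)/(a - 4) = -5 - 3*(3 + a)/(-4 + a))
B(L) = -9/2 (B(L) = (11 - 8*(2 - 4))/(-4 + (2 - 4)) = (11 - 8*(-2))/(-4 - 2) = (11 + 16)/(-6) = -1/6*27 = -9/2)
(22*F(-1))*B(5) = (22*(-1))*(-9/2) = -22*(-9/2) = 99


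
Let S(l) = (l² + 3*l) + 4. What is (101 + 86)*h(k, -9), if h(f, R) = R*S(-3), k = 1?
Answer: -6732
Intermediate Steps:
S(l) = 4 + l² + 3*l
h(f, R) = 4*R (h(f, R) = R*(4 + (-3)² + 3*(-3)) = R*(4 + 9 - 9) = R*4 = 4*R)
(101 + 86)*h(k, -9) = (101 + 86)*(4*(-9)) = 187*(-36) = -6732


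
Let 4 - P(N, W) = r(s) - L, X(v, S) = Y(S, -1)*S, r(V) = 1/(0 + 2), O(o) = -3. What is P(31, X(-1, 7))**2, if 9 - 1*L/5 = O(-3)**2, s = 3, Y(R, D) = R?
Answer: 49/4 ≈ 12.250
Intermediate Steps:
r(V) = 1/2
L = 0 (L = 45 - 5*(-3)**2 = 45 - 5*9 = 45 - 45 = 0)
X(v, S) = S**2 (X(v, S) = S*S = S**2)
P(N, W) = 7/2 (P(N, W) = 4 - (1/2 - 1*0) = 4 - (1/2 + 0) = 4 - 1*1/2 = 4 - 1/2 = 7/2)
P(31, X(-1, 7))**2 = (7/2)**2 = 49/4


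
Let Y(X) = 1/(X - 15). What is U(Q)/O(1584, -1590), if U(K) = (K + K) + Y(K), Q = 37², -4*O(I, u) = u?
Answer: 1235751/179405 ≈ 6.8881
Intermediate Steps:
O(I, u) = -u/4
Y(X) = 1/(-15 + X)
Q = 1369
U(K) = 1/(-15 + K) + 2*K (U(K) = (K + K) + 1/(-15 + K) = 2*K + 1/(-15 + K) = 1/(-15 + K) + 2*K)
U(Q)/O(1584, -1590) = ((1 + 2*1369*(-15 + 1369))/(-15 + 1369))/((-¼*(-1590))) = ((1 + 2*1369*1354)/1354)/(795/2) = ((1 + 3707252)/1354)*(2/795) = ((1/1354)*3707253)*(2/795) = (3707253/1354)*(2/795) = 1235751/179405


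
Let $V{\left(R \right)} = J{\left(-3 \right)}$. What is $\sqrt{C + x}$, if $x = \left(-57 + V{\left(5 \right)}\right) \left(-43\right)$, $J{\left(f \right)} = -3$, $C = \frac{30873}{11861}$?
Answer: $\frac{\sqrt{363329152833}}{11861} \approx 50.819$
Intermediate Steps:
$C = \frac{30873}{11861}$ ($C = 30873 \cdot \frac{1}{11861} = \frac{30873}{11861} \approx 2.6029$)
$V{\left(R \right)} = -3$
$x = 2580$ ($x = \left(-57 - 3\right) \left(-43\right) = \left(-60\right) \left(-43\right) = 2580$)
$\sqrt{C + x} = \sqrt{\frac{30873}{11861} + 2580} = \sqrt{\frac{30632253}{11861}} = \frac{\sqrt{363329152833}}{11861}$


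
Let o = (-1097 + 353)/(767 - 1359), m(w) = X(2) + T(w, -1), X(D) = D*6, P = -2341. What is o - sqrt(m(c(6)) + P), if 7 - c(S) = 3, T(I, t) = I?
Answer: 93/74 - 5*I*sqrt(93) ≈ 1.2568 - 48.218*I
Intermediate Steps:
X(D) = 6*D
c(S) = 4 (c(S) = 7 - 1*3 = 7 - 3 = 4)
m(w) = 12 + w (m(w) = 6*2 + w = 12 + w)
o = 93/74 (o = -744/(-592) = -744*(-1/592) = 93/74 ≈ 1.2568)
o - sqrt(m(c(6)) + P) = 93/74 - sqrt((12 + 4) - 2341) = 93/74 - sqrt(16 - 2341) = 93/74 - sqrt(-2325) = 93/74 - 5*I*sqrt(93)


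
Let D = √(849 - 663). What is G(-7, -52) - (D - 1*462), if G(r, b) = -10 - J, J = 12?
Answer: 440 - √186 ≈ 426.36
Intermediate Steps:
G(r, b) = -22 (G(r, b) = -10 - 1*12 = -10 - 12 = -22)
D = √186 ≈ 13.638
G(-7, -52) - (D - 1*462) = -22 - (√186 - 1*462) = -22 - (√186 - 462) = -22 - (-462 + √186) = -22 + (462 - √186) = 440 - √186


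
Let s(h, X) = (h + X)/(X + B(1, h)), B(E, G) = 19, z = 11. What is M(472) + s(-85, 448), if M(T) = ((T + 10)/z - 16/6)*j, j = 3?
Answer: 638179/5137 ≈ 124.23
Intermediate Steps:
M(T) = -58/11 + 3*T/11 (M(T) = ((T + 10)/11 - 16/6)*3 = ((10 + T)*(1/11) - 16*1/6)*3 = ((10/11 + T/11) - 8/3)*3 = (-58/33 + T/11)*3 = -58/11 + 3*T/11)
s(h, X) = (X + h)/(19 + X) (s(h, X) = (h + X)/(X + 19) = (X + h)/(19 + X))
M(472) + s(-85, 448) = (-58/11 + (3/11)*472) + (448 - 85)/(19 + 448) = (-58/11 + 1416/11) + 363/467 = 1358/11 + (1/467)*363 = 1358/11 + 363/467 = 638179/5137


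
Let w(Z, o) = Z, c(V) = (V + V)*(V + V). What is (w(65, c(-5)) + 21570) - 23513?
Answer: -1878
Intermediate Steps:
c(V) = 4*V² (c(V) = (2*V)*(2*V) = 4*V²)
(w(65, c(-5)) + 21570) - 23513 = (65 + 21570) - 23513 = 21635 - 23513 = -1878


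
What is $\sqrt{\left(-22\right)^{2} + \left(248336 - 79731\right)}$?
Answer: $\sqrt{169089} \approx 411.2$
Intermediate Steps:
$\sqrt{\left(-22\right)^{2} + \left(248336 - 79731\right)} = \sqrt{484 + \left(248336 - 79731\right)} = \sqrt{484 + 168605} = \sqrt{169089}$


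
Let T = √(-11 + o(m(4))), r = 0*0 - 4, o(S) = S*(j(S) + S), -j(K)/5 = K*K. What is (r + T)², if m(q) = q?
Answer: (4 - 3*I*√35)² ≈ -299.0 - 141.99*I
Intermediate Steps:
j(K) = -5*K² (j(K) = -5*K*K = -5*K²)
o(S) = S*(S - 5*S²) (o(S) = S*(-5*S² + S) = S*(S - 5*S²))
r = -4 (r = 0 - 4 = -4)
T = 3*I*√35 (T = √(-11 + 4²*(1 - 5*4)) = √(-11 + 16*(1 - 20)) = √(-11 + 16*(-19)) = √(-11 - 304) = √(-315) = 3*I*√35 ≈ 17.748*I)
(r + T)² = (-4 + 3*I*√35)²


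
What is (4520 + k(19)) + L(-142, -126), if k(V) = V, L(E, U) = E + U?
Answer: 4271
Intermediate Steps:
(4520 + k(19)) + L(-142, -126) = (4520 + 19) + (-142 - 126) = 4539 - 268 = 4271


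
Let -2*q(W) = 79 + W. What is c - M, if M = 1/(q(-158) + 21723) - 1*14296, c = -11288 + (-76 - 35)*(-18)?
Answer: 217886148/43525 ≈ 5006.0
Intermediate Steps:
c = -9290 (c = -11288 - 111*(-18) = -11288 + 1998 = -9290)
q(W) = -79/2 - W/2 (q(W) = -(79 + W)/2 = -79/2 - W/2)
M = -622233398/43525 (M = 1/((-79/2 - 1/2*(-158)) + 21723) - 1*14296 = 1/((-79/2 + 79) + 21723) - 14296 = 1/(79/2 + 21723) - 14296 = 1/(43525/2) - 14296 = 2/43525 - 14296 = -622233398/43525 ≈ -14296.)
c - M = -9290 - 1*(-622233398/43525) = -9290 + 622233398/43525 = 217886148/43525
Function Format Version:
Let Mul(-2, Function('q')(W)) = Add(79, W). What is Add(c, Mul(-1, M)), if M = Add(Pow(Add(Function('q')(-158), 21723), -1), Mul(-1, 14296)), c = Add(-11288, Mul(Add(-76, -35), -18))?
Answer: Rational(217886148, 43525) ≈ 5006.0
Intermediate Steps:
c = -9290 (c = Add(-11288, Mul(-111, -18)) = Add(-11288, 1998) = -9290)
Function('q')(W) = Add(Rational(-79, 2), Mul(Rational(-1, 2), W)) (Function('q')(W) = Mul(Rational(-1, 2), Add(79, W)) = Add(Rational(-79, 2), Mul(Rational(-1, 2), W)))
M = Rational(-622233398, 43525) (M = Add(Pow(Add(Add(Rational(-79, 2), Mul(Rational(-1, 2), -158)), 21723), -1), Mul(-1, 14296)) = Add(Pow(Add(Add(Rational(-79, 2), 79), 21723), -1), -14296) = Add(Pow(Add(Rational(79, 2), 21723), -1), -14296) = Add(Pow(Rational(43525, 2), -1), -14296) = Add(Rational(2, 43525), -14296) = Rational(-622233398, 43525) ≈ -14296.)
Add(c, Mul(-1, M)) = Add(-9290, Mul(-1, Rational(-622233398, 43525))) = Add(-9290, Rational(622233398, 43525)) = Rational(217886148, 43525)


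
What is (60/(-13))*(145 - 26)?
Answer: -7140/13 ≈ -549.23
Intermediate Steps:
(60/(-13))*(145 - 26) = (60*(-1/13))*119 = -60/13*119 = -7140/13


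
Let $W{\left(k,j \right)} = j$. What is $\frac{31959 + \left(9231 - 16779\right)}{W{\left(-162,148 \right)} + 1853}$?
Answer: $\frac{8137}{667} \approx 12.199$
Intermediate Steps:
$\frac{31959 + \left(9231 - 16779\right)}{W{\left(-162,148 \right)} + 1853} = \frac{31959 + \left(9231 - 16779\right)}{148 + 1853} = \frac{31959 + \left(9231 - 16779\right)}{2001} = \left(31959 - 7548\right) \frac{1}{2001} = 24411 \cdot \frac{1}{2001} = \frac{8137}{667}$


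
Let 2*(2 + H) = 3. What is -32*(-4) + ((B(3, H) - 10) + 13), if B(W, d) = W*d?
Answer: 259/2 ≈ 129.50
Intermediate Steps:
H = -1/2 (H = -2 + (1/2)*3 = -2 + 3/2 = -1/2 ≈ -0.50000)
-32*(-4) + ((B(3, H) - 10) + 13) = -32*(-4) + ((3*(-1/2) - 10) + 13) = 128 + ((-3/2 - 10) + 13) = 128 + (-23/2 + 13) = 128 + 3/2 = 259/2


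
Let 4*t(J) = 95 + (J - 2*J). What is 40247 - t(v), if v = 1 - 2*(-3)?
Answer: 40225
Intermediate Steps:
v = 7 (v = 1 + 6 = 7)
t(J) = 95/4 - J/4 (t(J) = (95 + (J - 2*J))/4 = (95 - J)/4 = 95/4 - J/4)
40247 - t(v) = 40247 - (95/4 - ¼*7) = 40247 - (95/4 - 7/4) = 40247 - 1*22 = 40247 - 22 = 40225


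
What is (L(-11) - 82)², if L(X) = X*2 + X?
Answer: 13225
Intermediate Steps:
L(X) = 3*X (L(X) = 2*X + X = 3*X)
(L(-11) - 82)² = (3*(-11) - 82)² = (-33 - 82)² = (-115)² = 13225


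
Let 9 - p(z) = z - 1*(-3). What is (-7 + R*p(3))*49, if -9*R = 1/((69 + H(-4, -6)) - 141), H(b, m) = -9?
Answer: -83300/243 ≈ -342.80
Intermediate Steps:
p(z) = 6 - z (p(z) = 9 - (z - 1*(-3)) = 9 - (z + 3) = 9 - (3 + z) = 9 + (-3 - z) = 6 - z)
R = 1/729 (R = -1/(9*((69 - 9) - 141)) = -1/(9*(60 - 141)) = -1/9/(-81) = -1/9*(-1/81) = 1/729 ≈ 0.0013717)
(-7 + R*p(3))*49 = (-7 + (6 - 1*3)/729)*49 = (-7 + (6 - 3)/729)*49 = (-7 + (1/729)*3)*49 = (-7 + 1/243)*49 = -1700/243*49 = -83300/243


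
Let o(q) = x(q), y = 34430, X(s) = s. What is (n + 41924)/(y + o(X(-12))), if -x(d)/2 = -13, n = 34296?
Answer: 19055/8614 ≈ 2.2121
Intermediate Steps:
x(d) = 26 (x(d) = -2*(-13) = 26)
o(q) = 26
(n + 41924)/(y + o(X(-12))) = (34296 + 41924)/(34430 + 26) = 76220/34456 = 76220*(1/34456) = 19055/8614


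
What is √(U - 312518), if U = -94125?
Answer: I*√406643 ≈ 637.69*I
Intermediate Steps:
√(U - 312518) = √(-94125 - 312518) = √(-406643) = I*√406643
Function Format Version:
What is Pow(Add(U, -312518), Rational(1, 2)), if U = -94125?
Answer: Mul(I, Pow(406643, Rational(1, 2))) ≈ Mul(637.69, I)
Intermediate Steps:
Pow(Add(U, -312518), Rational(1, 2)) = Pow(Add(-94125, -312518), Rational(1, 2)) = Pow(-406643, Rational(1, 2)) = Mul(I, Pow(406643, Rational(1, 2)))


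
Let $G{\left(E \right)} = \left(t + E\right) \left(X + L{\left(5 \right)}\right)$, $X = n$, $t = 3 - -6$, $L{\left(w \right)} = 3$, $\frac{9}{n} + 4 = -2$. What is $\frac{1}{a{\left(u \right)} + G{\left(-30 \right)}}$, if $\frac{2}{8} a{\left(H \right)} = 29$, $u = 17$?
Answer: $\frac{2}{169} \approx 0.011834$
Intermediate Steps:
$n = - \frac{3}{2}$ ($n = \frac{9}{-4 - 2} = \frac{9}{-6} = 9 \left(- \frac{1}{6}\right) = - \frac{3}{2} \approx -1.5$)
$t = 9$ ($t = 3 + 6 = 9$)
$X = - \frac{3}{2} \approx -1.5$
$a{\left(H \right)} = 116$ ($a{\left(H \right)} = 4 \cdot 29 = 116$)
$G{\left(E \right)} = \frac{27}{2} + \frac{3 E}{2}$ ($G{\left(E \right)} = \left(9 + E\right) \left(- \frac{3}{2} + 3\right) = \left(9 + E\right) \frac{3}{2} = \frac{27}{2} + \frac{3 E}{2}$)
$\frac{1}{a{\left(u \right)} + G{\left(-30 \right)}} = \frac{1}{116 + \left(\frac{27}{2} + \frac{3}{2} \left(-30\right)\right)} = \frac{1}{116 + \left(\frac{27}{2} - 45\right)} = \frac{1}{116 - \frac{63}{2}} = \frac{1}{\frac{169}{2}} = \frac{2}{169}$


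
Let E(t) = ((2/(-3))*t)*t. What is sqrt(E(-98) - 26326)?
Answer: I*sqrt(294558)/3 ≈ 180.91*I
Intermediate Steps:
E(t) = -2*t**2/3 (E(t) = ((2*(-1/3))*t)*t = (-2*t/3)*t = -2*t**2/3)
sqrt(E(-98) - 26326) = sqrt(-2/3*(-98)**2 - 26326) = sqrt(-2/3*9604 - 26326) = sqrt(-19208/3 - 26326) = sqrt(-98186/3) = I*sqrt(294558)/3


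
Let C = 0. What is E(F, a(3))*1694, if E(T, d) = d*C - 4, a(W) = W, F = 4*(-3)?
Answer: -6776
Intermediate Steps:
F = -12
E(T, d) = -4 (E(T, d) = d*0 - 4 = 0 - 4 = -4)
E(F, a(3))*1694 = -4*1694 = -6776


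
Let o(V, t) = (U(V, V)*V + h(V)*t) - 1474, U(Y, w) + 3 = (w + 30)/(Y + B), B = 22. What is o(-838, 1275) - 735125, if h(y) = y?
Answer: -91971604/51 ≈ -1.8034e+6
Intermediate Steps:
U(Y, w) = -3 + (30 + w)/(22 + Y) (U(Y, w) = -3 + (w + 30)/(Y + 22) = -3 + (30 + w)/(22 + Y))
o(V, t) = -1474 + V*t + V*(-36 - 2*V)/(22 + V) (o(V, t) = (((-36 + V - 3*V)/(22 + V))*V + V*t) - 1474 = (((-36 - 2*V)/(22 + V))*V + V*t) - 1474 = (V*(-36 - 2*V)/(22 + V) + V*t) - 1474 = (V*t + V*(-36 - 2*V)/(22 + V)) - 1474 = -1474 + V*t + V*(-36 - 2*V)/(22 + V))
o(-838, 1275) - 735125 = ((-1474 - 838*1275)*(22 - 838) - 2*(-838)*(18 - 838))/(22 - 838) - 735125 = ((-1474 - 1068450)*(-816) - 2*(-838)*(-820))/(-816) - 735125 = -(-1069924*(-816) - 1374320)/816 - 735125 = -(873057984 - 1374320)/816 - 735125 = -1/816*871683664 - 735125 = -54480229/51 - 735125 = -91971604/51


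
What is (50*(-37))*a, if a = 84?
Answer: -155400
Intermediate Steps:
(50*(-37))*a = (50*(-37))*84 = -1850*84 = -155400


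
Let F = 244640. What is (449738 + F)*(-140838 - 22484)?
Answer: -113407203716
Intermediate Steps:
(449738 + F)*(-140838 - 22484) = (449738 + 244640)*(-140838 - 22484) = 694378*(-163322) = -113407203716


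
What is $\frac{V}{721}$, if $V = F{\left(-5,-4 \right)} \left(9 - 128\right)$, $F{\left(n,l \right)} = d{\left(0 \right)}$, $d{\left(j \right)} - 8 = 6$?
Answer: $- \frac{238}{103} \approx -2.3107$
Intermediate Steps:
$d{\left(j \right)} = 14$ ($d{\left(j \right)} = 8 + 6 = 14$)
$F{\left(n,l \right)} = 14$
$V = -1666$ ($V = 14 \left(9 - 128\right) = 14 \left(-119\right) = -1666$)
$\frac{V}{721} = - \frac{1666}{721} = \left(-1666\right) \frac{1}{721} = - \frac{238}{103}$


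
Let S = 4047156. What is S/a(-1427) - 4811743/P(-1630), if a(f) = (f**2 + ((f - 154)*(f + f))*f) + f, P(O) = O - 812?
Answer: 63992556609889/32476770498 ≈ 1970.4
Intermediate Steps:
P(O) = -812 + O
a(f) = f + f**2 + 2*f**2*(-154 + f) (a(f) = (f**2 + ((-154 + f)*(2*f))*f) + f = (f**2 + (2*f*(-154 + f))*f) + f = (f**2 + 2*f**2*(-154 + f)) + f = f + f**2 + 2*f**2*(-154 + f))
S/a(-1427) - 4811743/P(-1630) = 4047156/((-1427*(1 - 307*(-1427) + 2*(-1427)**2))) - 4811743/(-812 - 1630) = 4047156/((-1427*(1 + 438089 + 2*2036329))) - 4811743/(-2442) = 4047156/((-1427*(1 + 438089 + 4072658))) - 4811743*(-1/2442) = 4047156/((-1427*4510748)) + 4811743/2442 = 4047156/(-6436837396) + 4811743/2442 = 4047156*(-1/6436837396) + 4811743/2442 = -1011789/1609209349 + 4811743/2442 = 63992556609889/32476770498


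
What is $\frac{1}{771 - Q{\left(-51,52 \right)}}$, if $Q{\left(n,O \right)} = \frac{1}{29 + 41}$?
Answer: $\frac{70}{53969} \approx 0.001297$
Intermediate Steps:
$Q{\left(n,O \right)} = \frac{1}{70}$
$\frac{1}{771 - Q{\left(-51,52 \right)}} = \frac{1}{771 - \frac{1}{70}} = \frac{1}{\frac{53969}{70}} = \frac{70}{53969}$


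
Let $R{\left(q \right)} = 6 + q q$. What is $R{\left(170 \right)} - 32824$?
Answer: $-3918$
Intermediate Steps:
$R{\left(q \right)} = 6 + q^{2}$
$R{\left(170 \right)} - 32824 = \left(6 + 170^{2}\right) - 32824 = \left(6 + 28900\right) - 32824 = 28906 - 32824 = -3918$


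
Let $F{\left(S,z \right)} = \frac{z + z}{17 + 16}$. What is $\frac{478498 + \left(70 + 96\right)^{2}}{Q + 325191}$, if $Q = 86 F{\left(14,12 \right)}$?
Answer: $\frac{5566594}{3577789} \approx 1.5559$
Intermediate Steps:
$F{\left(S,z \right)} = \frac{2 z}{33}$
$Q = \frac{688}{11}$ ($Q = 86 \cdot \frac{2}{33} \cdot 12 = 86 \cdot \frac{8}{11} = \frac{688}{11} \approx 62.545$)
$\frac{478498 + \left(70 + 96\right)^{2}}{Q + 325191} = \frac{478498 + \left(70 + 96\right)^{2}}{\frac{688}{11} + 325191} = \frac{478498 + 166^{2}}{\frac{3577789}{11}} = \left(478498 + 27556\right) \frac{11}{3577789} = 506054 \cdot \frac{11}{3577789} = \frac{5566594}{3577789}$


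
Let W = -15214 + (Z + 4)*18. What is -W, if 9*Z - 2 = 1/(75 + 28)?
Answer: 1559212/103 ≈ 15138.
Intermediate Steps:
Z = 23/103 (Z = 2/9 + 1/(9*(75 + 28)) = 2/9 + (⅑)/103 = 2/9 + (⅑)*(1/103) = 2/9 + 1/927 = 23/103 ≈ 0.22330)
W = -1559212/103 (W = -15214 + (23/103 + 4)*18 = -15214 + (435/103)*18 = -15214 + 7830/103 = -1559212/103 ≈ -15138.)
-W = -1*(-1559212/103) = 1559212/103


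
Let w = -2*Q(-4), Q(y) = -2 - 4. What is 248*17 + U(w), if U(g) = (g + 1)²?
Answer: 4385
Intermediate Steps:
Q(y) = -6
w = 12 (w = -2*(-6) = 12)
U(g) = (1 + g)²
248*17 + U(w) = 248*17 + (1 + 12)² = 4216 + 13² = 4216 + 169 = 4385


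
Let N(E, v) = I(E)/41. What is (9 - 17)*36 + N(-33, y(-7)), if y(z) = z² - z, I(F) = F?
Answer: -11841/41 ≈ -288.80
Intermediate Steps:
N(E, v) = E/41
(9 - 17)*36 + N(-33, y(-7)) = (9 - 17)*36 + (1/41)*(-33) = -8*36 - 33/41 = -288 - 33/41 = -11841/41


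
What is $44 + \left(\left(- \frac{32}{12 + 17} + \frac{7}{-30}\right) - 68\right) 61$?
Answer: $- \frac{3641423}{870} \approx -4185.5$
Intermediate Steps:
$44 + \left(\left(- \frac{32}{12 + 17} + \frac{7}{-30}\right) - 68\right) 61 = 44 + \left(\left(- \frac{32}{29} + 7 \left(- \frac{1}{30}\right)\right) - 68\right) 61 = 44 + \left(\left(\left(-32\right) \frac{1}{29} - \frac{7}{30}\right) - 68\right) 61 = 44 + \left(\left(- \frac{32}{29} - \frac{7}{30}\right) - 68\right) 61 = 44 + \left(- \frac{1163}{870} - 68\right) 61 = 44 - \frac{3679703}{870} = - \frac{3641423}{870}$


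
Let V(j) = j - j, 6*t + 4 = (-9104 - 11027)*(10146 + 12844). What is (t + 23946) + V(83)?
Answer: -231334009/3 ≈ -7.7111e+7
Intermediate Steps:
t = -231405847/3 (t = -2/3 + ((-9104 - 11027)*(10146 + 12844))/6 = -2/3 + (-20131*22990)/6 = -2/3 + (1/6)*(-462811690) = -2/3 - 231405845/3 = -231405847/3 ≈ -7.7135e+7)
V(j) = 0
(t + 23946) + V(83) = (-231405847/3 + 23946) + 0 = -231334009/3 + 0 = -231334009/3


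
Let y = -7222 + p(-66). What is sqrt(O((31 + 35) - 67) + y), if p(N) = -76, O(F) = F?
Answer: 3*I*sqrt(811) ≈ 85.434*I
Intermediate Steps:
y = -7298 (y = -7222 - 76 = -7298)
sqrt(O((31 + 35) - 67) + y) = sqrt(((31 + 35) - 67) - 7298) = sqrt((66 - 67) - 7298) = sqrt(-1 - 7298) = sqrt(-7299) = 3*I*sqrt(811)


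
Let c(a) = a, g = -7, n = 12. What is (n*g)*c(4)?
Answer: -336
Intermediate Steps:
(n*g)*c(4) = (12*(-7))*4 = -84*4 = -336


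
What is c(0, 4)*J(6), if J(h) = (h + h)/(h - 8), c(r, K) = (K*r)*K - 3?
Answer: 18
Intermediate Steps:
c(r, K) = -3 + r*K² (c(r, K) = r*K² - 3 = -3 + r*K²)
J(h) = 2*h/(-8 + h) (J(h) = (2*h)/(-8 + h) = 2*h/(-8 + h))
c(0, 4)*J(6) = (-3 + 0*4²)*(2*6/(-8 + 6)) = (-3 + 0*16)*(2*6/(-2)) = (-3 + 0)*(2*6*(-½)) = -3*(-6) = 18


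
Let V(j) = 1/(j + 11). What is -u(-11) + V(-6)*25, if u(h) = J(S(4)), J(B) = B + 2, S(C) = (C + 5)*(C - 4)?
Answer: 3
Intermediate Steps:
S(C) = (-4 + C)*(5 + C) (S(C) = (5 + C)*(-4 + C) = (-4 + C)*(5 + C))
J(B) = 2 + B
u(h) = 2 (u(h) = 2 + (-20 + 4 + 4²) = 2 + (-20 + 4 + 16) = 2 + 0 = 2)
V(j) = 1/(11 + j)
-u(-11) + V(-6)*25 = -1*2 + 25/(11 - 6) = -2 + 25/5 = -2 + (⅕)*25 = -2 + 5 = 3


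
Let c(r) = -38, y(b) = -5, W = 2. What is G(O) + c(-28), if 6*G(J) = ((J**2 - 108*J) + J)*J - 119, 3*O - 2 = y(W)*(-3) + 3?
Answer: -129769/162 ≈ -801.04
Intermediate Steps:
O = 20/3 (O = 2/3 + (-5*(-3) + 3)/3 = 2/3 + (15 + 3)/3 = 2/3 + (1/3)*18 = 2/3 + 6 = 20/3 ≈ 6.6667)
G(J) = -119/6 + J*(J**2 - 107*J)/6 (G(J) = (((J**2 - 108*J) + J)*J - 119)/6 = ((J**2 - 107*J)*J - 119)/6 = (J*(J**2 - 107*J) - 119)/6 = (-119 + J*(J**2 - 107*J))/6 = -119/6 + J*(J**2 - 107*J)/6)
G(O) + c(-28) = (-119/6 - 107*(20/3)**2/6 + (20/3)**3/6) - 38 = (-119/6 - 107/6*400/9 + (1/6)*(8000/27)) - 38 = (-119/6 - 21400/27 + 4000/81) - 38 = -123613/162 - 38 = -129769/162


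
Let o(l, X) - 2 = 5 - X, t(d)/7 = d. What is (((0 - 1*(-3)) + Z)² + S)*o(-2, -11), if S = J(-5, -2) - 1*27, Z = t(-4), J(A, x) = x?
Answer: 10728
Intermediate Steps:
t(d) = 7*d
Z = -28 (Z = 7*(-4) = -28)
o(l, X) = 7 - X (o(l, X) = 2 + (5 - X) = 7 - X)
S = -29 (S = -2 - 1*27 = -2 - 27 = -29)
(((0 - 1*(-3)) + Z)² + S)*o(-2, -11) = (((0 - 1*(-3)) - 28)² - 29)*(7 - 1*(-11)) = (((0 + 3) - 28)² - 29)*(7 + 11) = ((3 - 28)² - 29)*18 = ((-25)² - 29)*18 = (625 - 29)*18 = 596*18 = 10728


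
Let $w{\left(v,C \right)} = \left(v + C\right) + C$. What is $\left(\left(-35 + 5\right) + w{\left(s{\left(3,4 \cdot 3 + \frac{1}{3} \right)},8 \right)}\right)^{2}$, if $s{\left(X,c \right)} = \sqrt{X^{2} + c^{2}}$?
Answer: $\frac{3214}{9} - \frac{140 \sqrt{58}}{3} \approx 1.7084$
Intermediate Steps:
$w{\left(v,C \right)} = v + 2 C$ ($w{\left(v,C \right)} = \left(C + v\right) + C = v + 2 C$)
$\left(\left(-35 + 5\right) + w{\left(s{\left(3,4 \cdot 3 + \frac{1}{3} \right)},8 \right)}\right)^{2} = \left(\left(-35 + 5\right) + \left(\sqrt{3^{2} + \left(4 \cdot 3 + \frac{1}{3}\right)^{2}} + 2 \cdot 8\right)\right)^{2} = \left(-30 + \left(\sqrt{9 + \left(12 + \frac{1}{3}\right)^{2}} + 16\right)\right)^{2} = \left(-30 + \left(\sqrt{9 + \left(\frac{37}{3}\right)^{2}} + 16\right)\right)^{2} = \left(-30 + \left(\sqrt{9 + \frac{1369}{9}} + 16\right)\right)^{2} = \left(-30 + \left(\sqrt{\frac{1450}{9}} + 16\right)\right)^{2} = \left(-30 + \left(\frac{5 \sqrt{58}}{3} + 16\right)\right)^{2} = \left(-30 + \left(16 + \frac{5 \sqrt{58}}{3}\right)\right)^{2} = \left(-14 + \frac{5 \sqrt{58}}{3}\right)^{2}$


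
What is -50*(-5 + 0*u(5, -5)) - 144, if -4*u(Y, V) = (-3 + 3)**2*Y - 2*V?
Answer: 106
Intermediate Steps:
u(Y, V) = V/2 (u(Y, V) = -((-3 + 3)**2*Y - 2*V)/4 = -(0**2*Y - 2*V)/4 = -(0*Y - 2*V)/4 = -(0 - 2*V)/4 = -(-1)*V/2 = V/2)
-50*(-5 + 0*u(5, -5)) - 144 = -50*(-5 + 0*((1/2)*(-5))) - 144 = -50*(-5 + 0*(-5/2)) - 144 = -50*(-5 + 0) - 144 = -50*(-5) - 144 = 250 - 144 = 106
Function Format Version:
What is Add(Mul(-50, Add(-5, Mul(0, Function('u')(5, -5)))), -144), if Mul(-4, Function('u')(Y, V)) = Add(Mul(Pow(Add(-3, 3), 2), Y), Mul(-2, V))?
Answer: 106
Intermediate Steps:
Function('u')(Y, V) = Mul(Rational(1, 2), V) (Function('u')(Y, V) = Mul(Rational(-1, 4), Add(Mul(Pow(Add(-3, 3), 2), Y), Mul(-2, V))) = Mul(Rational(-1, 4), Add(Mul(Pow(0, 2), Y), Mul(-2, V))) = Mul(Rational(-1, 4), Add(Mul(0, Y), Mul(-2, V))) = Mul(Rational(-1, 4), Add(0, Mul(-2, V))) = Mul(Rational(-1, 4), Mul(-2, V)) = Mul(Rational(1, 2), V))
Add(Mul(-50, Add(-5, Mul(0, Function('u')(5, -5)))), -144) = Add(Mul(-50, Add(-5, Mul(0, Mul(Rational(1, 2), -5)))), -144) = Add(Mul(-50, Add(-5, Mul(0, Rational(-5, 2)))), -144) = Add(Mul(-50, Add(-5, 0)), -144) = Add(Mul(-50, -5), -144) = Add(250, -144) = 106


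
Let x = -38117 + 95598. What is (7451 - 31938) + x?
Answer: 32994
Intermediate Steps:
x = 57481
(7451 - 31938) + x = (7451 - 31938) + 57481 = -24487 + 57481 = 32994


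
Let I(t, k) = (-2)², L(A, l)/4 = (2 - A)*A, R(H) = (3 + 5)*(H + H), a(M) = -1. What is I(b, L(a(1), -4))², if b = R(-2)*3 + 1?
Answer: 16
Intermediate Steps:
R(H) = 16*H (R(H) = 8*(2*H) = 16*H)
L(A, l) = 4*A*(2 - A) (L(A, l) = 4*((2 - A)*A) = 4*(A*(2 - A)) = 4*A*(2 - A))
b = -95 (b = (16*(-2))*3 + 1 = -32*3 + 1 = -96 + 1 = -95)
I(t, k) = 4
I(b, L(a(1), -4))² = 4² = 16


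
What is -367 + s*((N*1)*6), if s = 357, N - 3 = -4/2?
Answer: 1775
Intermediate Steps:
N = 1 (N = 3 - 4/2 = 3 - 4*1/2 = 3 - 2 = 1)
-367 + s*((N*1)*6) = -367 + 357*((1*1)*6) = -367 + 357*(1*6) = -367 + 357*6 = -367 + 2142 = 1775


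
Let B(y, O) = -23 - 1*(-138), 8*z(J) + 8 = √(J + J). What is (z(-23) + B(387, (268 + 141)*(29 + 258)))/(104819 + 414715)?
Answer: 19/86589 + I*√46/4156272 ≈ 0.00021943 + 1.6318e-6*I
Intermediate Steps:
z(J) = -1 + √2*√J/8 (z(J) = -1 + √(J + J)/8 = -1 + √(2*J)/8 = -1 + (√2*√J)/8 = -1 + √2*√J/8)
B(y, O) = 115 (B(y, O) = -23 + 138 = 115)
(z(-23) + B(387, (268 + 141)*(29 + 258)))/(104819 + 414715) = ((-1 + √2*√(-23)/8) + 115)/(104819 + 414715) = ((-1 + √2*(I*√23)/8) + 115)/519534 = ((-1 + I*√46/8) + 115)*(1/519534) = (114 + I*√46/8)*(1/519534) = 19/86589 + I*√46/4156272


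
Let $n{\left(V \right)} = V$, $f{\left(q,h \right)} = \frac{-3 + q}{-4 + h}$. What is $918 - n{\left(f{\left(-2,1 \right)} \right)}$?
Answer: $\frac{2749}{3} \approx 916.33$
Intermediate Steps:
$f{\left(q,h \right)} = \frac{-3 + q}{-4 + h}$
$918 - n{\left(f{\left(-2,1 \right)} \right)} = 918 - \frac{-3 - 2}{-4 + 1} = 918 - \frac{1}{-3} \left(-5\right) = 918 - \left(- \frac{1}{3}\right) \left(-5\right) = 918 - \frac{5}{3} = \frac{2749}{3}$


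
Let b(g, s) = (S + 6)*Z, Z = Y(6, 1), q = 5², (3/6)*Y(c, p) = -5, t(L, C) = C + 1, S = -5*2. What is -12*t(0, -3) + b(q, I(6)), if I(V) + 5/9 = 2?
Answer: 64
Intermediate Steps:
I(V) = 13/9 (I(V) = -5/9 + 2 = 13/9)
S = -10
t(L, C) = 1 + C
Y(c, p) = -10 (Y(c, p) = 2*(-5) = -10)
q = 25
Z = -10
b(g, s) = 40 (b(g, s) = (-10 + 6)*(-10) = -4*(-10) = 40)
-12*t(0, -3) + b(q, I(6)) = -12*(1 - 3) + 40 = -12*(-2) + 40 = 24 + 40 = 64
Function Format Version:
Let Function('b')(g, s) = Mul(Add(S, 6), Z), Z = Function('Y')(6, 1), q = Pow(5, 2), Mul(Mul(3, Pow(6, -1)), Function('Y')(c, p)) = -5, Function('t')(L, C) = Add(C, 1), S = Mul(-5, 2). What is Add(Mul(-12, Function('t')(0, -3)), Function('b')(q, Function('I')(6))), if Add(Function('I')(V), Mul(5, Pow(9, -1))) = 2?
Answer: 64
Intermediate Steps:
Function('I')(V) = Rational(13, 9) (Function('I')(V) = Add(Rational(-5, 9), 2) = Rational(13, 9))
S = -10
Function('t')(L, C) = Add(1, C)
Function('Y')(c, p) = -10 (Function('Y')(c, p) = Mul(2, -5) = -10)
q = 25
Z = -10
Function('b')(g, s) = 40 (Function('b')(g, s) = Mul(Add(-10, 6), -10) = Mul(-4, -10) = 40)
Add(Mul(-12, Function('t')(0, -3)), Function('b')(q, Function('I')(6))) = Add(Mul(-12, Add(1, -3)), 40) = Add(Mul(-12, -2), 40) = Add(24, 40) = 64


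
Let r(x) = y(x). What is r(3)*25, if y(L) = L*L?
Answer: 225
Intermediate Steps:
y(L) = L²
r(x) = x²
r(3)*25 = 3²*25 = 9*25 = 225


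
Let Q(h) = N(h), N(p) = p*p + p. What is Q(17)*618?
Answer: 189108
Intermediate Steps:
N(p) = p + p**2 (N(p) = p**2 + p = p + p**2)
Q(h) = h*(1 + h)
Q(17)*618 = (17*(1 + 17))*618 = (17*18)*618 = 306*618 = 189108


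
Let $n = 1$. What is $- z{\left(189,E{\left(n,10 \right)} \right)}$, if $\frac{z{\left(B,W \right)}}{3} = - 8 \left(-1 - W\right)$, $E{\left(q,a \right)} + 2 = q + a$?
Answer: $-240$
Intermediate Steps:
$E{\left(q,a \right)} = -2 + a + q$ ($E{\left(q,a \right)} = -2 + \left(q + a\right) = -2 + \left(a + q\right) = -2 + a + q$)
$z{\left(B,W \right)} = 24 + 24 W$ ($z{\left(B,W \right)} = 3 \left(- 8 \left(-1 - W\right)\right) = 3 \left(8 + 8 W\right) = 24 + 24 W$)
$- z{\left(189,E{\left(n,10 \right)} \right)} = - (24 + 24 \left(-2 + 10 + 1\right)) = - (24 + 24 \cdot 9) = - (24 + 216) = \left(-1\right) 240 = -240$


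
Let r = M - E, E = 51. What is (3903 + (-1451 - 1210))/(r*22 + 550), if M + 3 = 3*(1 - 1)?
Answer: -621/319 ≈ -1.9467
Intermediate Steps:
M = -3 (M = -3 + 3*(1 - 1) = -3 + 3*0 = -3 + 0 = -3)
r = -54 (r = -3 - 1*51 = -3 - 51 = -54)
(3903 + (-1451 - 1210))/(r*22 + 550) = (3903 + (-1451 - 1210))/(-54*22 + 550) = (3903 - 2661)/(-1188 + 550) = 1242/(-638) = 1242*(-1/638) = -621/319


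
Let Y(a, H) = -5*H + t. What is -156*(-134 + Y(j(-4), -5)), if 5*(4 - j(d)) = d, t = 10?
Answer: 15444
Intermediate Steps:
j(d) = 4 - d/5
Y(a, H) = 10 - 5*H (Y(a, H) = -5*H + 10 = 10 - 5*H)
-156*(-134 + Y(j(-4), -5)) = -156*(-134 + (10 - 5*(-5))) = -156*(-134 + (10 + 25)) = -156*(-134 + 35) = -156*(-99) = 15444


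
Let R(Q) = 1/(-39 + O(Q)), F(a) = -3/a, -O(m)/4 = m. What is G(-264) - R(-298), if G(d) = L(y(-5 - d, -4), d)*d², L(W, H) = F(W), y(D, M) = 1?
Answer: -241078465/1153 ≈ -2.0909e+5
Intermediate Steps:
O(m) = -4*m
L(W, H) = -3/W
G(d) = -3*d² (G(d) = (-3/1)*d² = (-3*1)*d² = -3*d²)
R(Q) = 1/(-39 - 4*Q)
G(-264) - R(-298) = -3*(-264)² - (-1)/(39 + 4*(-298)) = -3*69696 - (-1)/(39 - 1192) = -209088 - (-1)/(-1153) = -209088 - (-1)*(-1)/1153 = -209088 - 1*1/1153 = -209088 - 1/1153 = -241078465/1153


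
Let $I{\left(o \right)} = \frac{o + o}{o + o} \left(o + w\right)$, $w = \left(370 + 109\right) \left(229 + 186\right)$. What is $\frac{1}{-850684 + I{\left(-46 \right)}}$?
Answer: $- \frac{1}{651945} \approx -1.5339 \cdot 10^{-6}$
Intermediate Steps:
$w = 198785$ ($w = 479 \cdot 415 = 198785$)
$I{\left(o \right)} = 198785 + o$ ($I{\left(o \right)} = \frac{o + o}{o + o} \left(o + 198785\right) = \frac{2 o}{2 o} \left(198785 + o\right) = 2 o \frac{1}{2 o} \left(198785 + o\right) = 1 \left(198785 + o\right) = 198785 + o$)
$\frac{1}{-850684 + I{\left(-46 \right)}} = \frac{1}{-850684 + \left(198785 - 46\right)} = \frac{1}{-850684 + 198739} = \frac{1}{-651945} = - \frac{1}{651945}$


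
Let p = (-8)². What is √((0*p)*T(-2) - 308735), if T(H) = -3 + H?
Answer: I*√308735 ≈ 555.64*I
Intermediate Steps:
p = 64
√((0*p)*T(-2) - 308735) = √((0*64)*(-3 - 2) - 308735) = √(0*(-5) - 308735) = √(0 - 308735) = √(-308735) = I*√308735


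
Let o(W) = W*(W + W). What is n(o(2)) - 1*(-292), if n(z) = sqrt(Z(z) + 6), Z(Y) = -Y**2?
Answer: 292 + I*sqrt(58) ≈ 292.0 + 7.6158*I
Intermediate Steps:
o(W) = 2*W**2 (o(W) = W*(2*W) = 2*W**2)
n(z) = sqrt(6 - z**2) (n(z) = sqrt(-z**2 + 6) = sqrt(6 - z**2))
n(o(2)) - 1*(-292) = sqrt(6 - (2*2**2)**2) - 1*(-292) = sqrt(6 - (2*4)**2) + 292 = sqrt(6 - 1*8**2) + 292 = sqrt(6 - 1*64) + 292 = sqrt(6 - 64) + 292 = sqrt(-58) + 292 = I*sqrt(58) + 292 = 292 + I*sqrt(58)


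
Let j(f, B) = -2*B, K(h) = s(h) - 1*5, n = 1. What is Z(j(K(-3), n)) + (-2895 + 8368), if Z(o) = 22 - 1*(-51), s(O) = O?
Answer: 5546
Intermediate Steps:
K(h) = -5 + h (K(h) = h - 1*5 = h - 5 = -5 + h)
Z(o) = 73 (Z(o) = 22 + 51 = 73)
Z(j(K(-3), n)) + (-2895 + 8368) = 73 + (-2895 + 8368) = 73 + 5473 = 5546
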